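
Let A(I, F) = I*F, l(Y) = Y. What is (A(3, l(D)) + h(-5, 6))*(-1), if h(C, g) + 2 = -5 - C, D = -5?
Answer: 17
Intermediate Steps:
h(C, g) = -7 - C (h(C, g) = -2 + (-5 - C) = -7 - C)
A(I, F) = F*I
(A(3, l(D)) + h(-5, 6))*(-1) = (-5*3 + (-7 - 1*(-5)))*(-1) = (-15 + (-7 + 5))*(-1) = (-15 - 2)*(-1) = -17*(-1) = 17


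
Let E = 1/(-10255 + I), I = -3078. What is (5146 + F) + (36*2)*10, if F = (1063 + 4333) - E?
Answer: 150156247/13333 ≈ 11262.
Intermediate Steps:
E = -1/13333 (E = 1/(-10255 - 3078) = 1/(-13333) = -1/13333 ≈ -7.5002e-5)
F = 71944869/13333 (F = (1063 + 4333) - 1*(-1/13333) = 5396 + 1/13333 = 71944869/13333 ≈ 5396.0)
(5146 + F) + (36*2)*10 = (5146 + 71944869/13333) + (36*2)*10 = 140556487/13333 + 72*10 = 140556487/13333 + 720 = 150156247/13333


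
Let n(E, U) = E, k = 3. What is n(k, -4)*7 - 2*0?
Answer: 21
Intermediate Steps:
n(k, -4)*7 - 2*0 = 3*7 - 2*0 = 21 + 0 = 21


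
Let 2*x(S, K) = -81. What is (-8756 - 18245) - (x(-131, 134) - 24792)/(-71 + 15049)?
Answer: -808792291/29956 ≈ -26999.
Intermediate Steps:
x(S, K) = -81/2 (x(S, K) = (1/2)*(-81) = -81/2)
(-8756 - 18245) - (x(-131, 134) - 24792)/(-71 + 15049) = (-8756 - 18245) - (-81/2 - 24792)/(-71 + 15049) = -27001 - (-49665)/(2*14978) = -27001 - 1*(-49665/29956) = -27001 + 49665/29956 = -808792291/29956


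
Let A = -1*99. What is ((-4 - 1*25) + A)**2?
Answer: 16384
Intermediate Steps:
A = -99
((-4 - 1*25) + A)**2 = ((-4 - 1*25) - 99)**2 = ((-4 - 25) - 99)**2 = (-29 - 99)**2 = (-128)**2 = 16384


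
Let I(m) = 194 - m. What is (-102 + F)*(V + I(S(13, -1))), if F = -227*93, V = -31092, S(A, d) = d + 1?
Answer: 655439274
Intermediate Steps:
S(A, d) = 1 + d
F = -21111
(-102 + F)*(V + I(S(13, -1))) = (-102 - 21111)*(-31092 + (194 - (1 - 1))) = -21213*(-31092 + (194 - 1*0)) = -21213*(-31092 + (194 + 0)) = -21213*(-31092 + 194) = -21213*(-30898) = 655439274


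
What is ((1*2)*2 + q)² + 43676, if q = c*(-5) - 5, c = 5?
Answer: 44352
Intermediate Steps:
q = -30 (q = 5*(-5) - 5 = -25 - 5 = -30)
((1*2)*2 + q)² + 43676 = ((1*2)*2 - 30)² + 43676 = (2*2 - 30)² + 43676 = (4 - 30)² + 43676 = (-26)² + 43676 = 676 + 43676 = 44352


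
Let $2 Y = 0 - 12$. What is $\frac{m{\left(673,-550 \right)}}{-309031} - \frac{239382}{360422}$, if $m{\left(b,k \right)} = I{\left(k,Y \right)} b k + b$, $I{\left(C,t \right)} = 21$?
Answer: $\frac{1363697623226}{55690785541} \approx 24.487$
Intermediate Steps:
$Y = -6$ ($Y = \frac{0 - 12}{2} = \frac{1}{2} \left(-12\right) = -6$)
$m{\left(b,k \right)} = b + 21 b k$ ($m{\left(b,k \right)} = 21 b k + b = b + 21 b k$)
$\frac{m{\left(673,-550 \right)}}{-309031} - \frac{239382}{360422} = \frac{673 \left(1 + 21 \left(-550\right)\right)}{-309031} - \frac{239382}{360422} = 673 \left(1 - 11550\right) \left(- \frac{1}{309031}\right) - \frac{119691}{180211} = 673 \left(-11549\right) \left(- \frac{1}{309031}\right) - \frac{119691}{180211} = \left(-7772477\right) \left(- \frac{1}{309031}\right) - \frac{119691}{180211} = \frac{7772477}{309031} - \frac{119691}{180211} = \frac{1363697623226}{55690785541}$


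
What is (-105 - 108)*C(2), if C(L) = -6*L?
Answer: 2556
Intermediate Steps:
(-105 - 108)*C(2) = (-105 - 108)*(-6*2) = -213*(-12) = 2556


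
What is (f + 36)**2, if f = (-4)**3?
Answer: 784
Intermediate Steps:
f = -64
(f + 36)**2 = (-64 + 36)**2 = (-28)**2 = 784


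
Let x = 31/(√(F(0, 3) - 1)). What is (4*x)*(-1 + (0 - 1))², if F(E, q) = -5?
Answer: -248*I*√6/3 ≈ -202.49*I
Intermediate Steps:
x = -31*I*√6/6 (x = 31/(√(-5 - 1)) = 31/(√(-6)) = 31/((I*√6)) = 31*(-I*√6/6) = -31*I*√6/6 ≈ -12.656*I)
(4*x)*(-1 + (0 - 1))² = (4*(-31*I*√6/6))*(-1 + (0 - 1))² = (-62*I*√6/3)*(-1 - 1)² = -62*I*√6/3*(-2)² = -62*I*√6/3*4 = -248*I*√6/3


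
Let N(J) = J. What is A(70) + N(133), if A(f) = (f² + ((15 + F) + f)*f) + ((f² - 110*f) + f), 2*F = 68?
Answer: 10633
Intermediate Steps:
F = 34 (F = (½)*68 = 34)
A(f) = -109*f + 2*f² + f*(49 + f) (A(f) = (f² + ((15 + 34) + f)*f) + ((f² - 110*f) + f) = (f² + (49 + f)*f) + (f² - 109*f) = (f² + f*(49 + f)) + (f² - 109*f) = -109*f + 2*f² + f*(49 + f))
A(70) + N(133) = 3*70*(-20 + 70) + 133 = 3*70*50 + 133 = 10500 + 133 = 10633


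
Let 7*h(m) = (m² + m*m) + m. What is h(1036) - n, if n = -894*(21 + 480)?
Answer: 754698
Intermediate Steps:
h(m) = m/7 + 2*m²/7 (h(m) = ((m² + m*m) + m)/7 = ((m² + m²) + m)/7 = (2*m² + m)/7 = (m + 2*m²)/7 = m/7 + 2*m²/7)
n = -447894 (n = -894*501 = -447894)
h(1036) - n = (⅐)*1036*(1 + 2*1036) - 1*(-447894) = (⅐)*1036*(1 + 2072) + 447894 = (⅐)*1036*2073 + 447894 = 306804 + 447894 = 754698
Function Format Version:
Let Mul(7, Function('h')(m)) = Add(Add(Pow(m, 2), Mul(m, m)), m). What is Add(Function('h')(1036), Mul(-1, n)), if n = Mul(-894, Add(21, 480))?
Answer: 754698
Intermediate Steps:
Function('h')(m) = Add(Mul(Rational(1, 7), m), Mul(Rational(2, 7), Pow(m, 2))) (Function('h')(m) = Mul(Rational(1, 7), Add(Add(Pow(m, 2), Mul(m, m)), m)) = Mul(Rational(1, 7), Add(Add(Pow(m, 2), Pow(m, 2)), m)) = Mul(Rational(1, 7), Add(Mul(2, Pow(m, 2)), m)) = Mul(Rational(1, 7), Add(m, Mul(2, Pow(m, 2)))) = Add(Mul(Rational(1, 7), m), Mul(Rational(2, 7), Pow(m, 2))))
n = -447894 (n = Mul(-894, 501) = -447894)
Add(Function('h')(1036), Mul(-1, n)) = Add(Mul(Rational(1, 7), 1036, Add(1, Mul(2, 1036))), Mul(-1, -447894)) = Add(Mul(Rational(1, 7), 1036, Add(1, 2072)), 447894) = Add(Mul(Rational(1, 7), 1036, 2073), 447894) = Add(306804, 447894) = 754698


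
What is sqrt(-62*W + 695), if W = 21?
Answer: I*sqrt(607) ≈ 24.637*I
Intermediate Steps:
sqrt(-62*W + 695) = sqrt(-62*21 + 695) = sqrt(-1302 + 695) = sqrt(-607) = I*sqrt(607)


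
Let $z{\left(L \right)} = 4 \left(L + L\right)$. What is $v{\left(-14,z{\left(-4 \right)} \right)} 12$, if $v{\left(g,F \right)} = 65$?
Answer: $780$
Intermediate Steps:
$z{\left(L \right)} = 8 L$ ($z{\left(L \right)} = 4 \cdot 2 L = 8 L$)
$v{\left(-14,z{\left(-4 \right)} \right)} 12 = 65 \cdot 12 = 780$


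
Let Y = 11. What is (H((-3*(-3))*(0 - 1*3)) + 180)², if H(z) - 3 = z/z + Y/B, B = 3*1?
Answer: 316969/9 ≈ 35219.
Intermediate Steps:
B = 3
H(z) = 23/3 (H(z) = 3 + (z/z + 11/3) = 3 + (1 + 11*(⅓)) = 3 + (1 + 11/3) = 3 + 14/3 = 23/3)
(H((-3*(-3))*(0 - 1*3)) + 180)² = (23/3 + 180)² = (563/3)² = 316969/9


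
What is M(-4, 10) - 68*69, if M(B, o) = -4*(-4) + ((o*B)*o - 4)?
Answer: -5080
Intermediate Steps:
M(B, o) = 12 + B*o² (M(B, o) = 16 + ((B*o)*o - 4) = 16 + (B*o² - 4) = 16 + (-4 + B*o²) = 12 + B*o²)
M(-4, 10) - 68*69 = (12 - 4*10²) - 68*69 = (12 - 4*100) - 4692 = (12 - 400) - 4692 = -388 - 4692 = -5080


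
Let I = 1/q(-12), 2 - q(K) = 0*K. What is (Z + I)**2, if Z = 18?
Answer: 1369/4 ≈ 342.25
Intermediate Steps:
q(K) = 2 (q(K) = 2 - 0*K = 2 - 1*0 = 2 + 0 = 2)
I = 1/2 ≈ 0.50000
(Z + I)**2 = (18 + 1/2)**2 = (37/2)**2 = 1369/4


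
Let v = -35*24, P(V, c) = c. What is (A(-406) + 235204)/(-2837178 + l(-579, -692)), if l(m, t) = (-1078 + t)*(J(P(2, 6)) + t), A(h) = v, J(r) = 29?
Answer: -58591/415917 ≈ -0.14087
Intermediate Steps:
v = -840
A(h) = -840
l(m, t) = (-1078 + t)*(29 + t)
(A(-406) + 235204)/(-2837178 + l(-579, -692)) = (-840 + 235204)/(-2837178 + (-31262 + (-692)² - 1049*(-692))) = 234364/(-2837178 + (-31262 + 478864 + 725908)) = 234364/(-2837178 + 1173510) = 234364/(-1663668) = 234364*(-1/1663668) = -58591/415917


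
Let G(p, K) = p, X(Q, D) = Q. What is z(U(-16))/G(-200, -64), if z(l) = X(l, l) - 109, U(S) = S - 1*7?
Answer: 33/50 ≈ 0.66000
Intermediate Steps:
U(S) = -7 + S (U(S) = S - 7 = -7 + S)
z(l) = -109 + l (z(l) = l - 109 = -109 + l)
z(U(-16))/G(-200, -64) = (-109 + (-7 - 16))/(-200) = (-109 - 23)*(-1/200) = -132*(-1/200) = 33/50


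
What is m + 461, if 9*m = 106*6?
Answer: 1595/3 ≈ 531.67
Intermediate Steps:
m = 212/3 (m = (106*6)/9 = (⅑)*636 = 212/3 ≈ 70.667)
m + 461 = 212/3 + 461 = 1595/3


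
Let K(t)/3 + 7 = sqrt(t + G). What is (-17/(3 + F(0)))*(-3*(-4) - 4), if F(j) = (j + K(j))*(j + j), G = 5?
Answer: -136/3 ≈ -45.333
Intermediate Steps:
K(t) = -21 + 3*sqrt(5 + t) (K(t) = -21 + 3*sqrt(t + 5) = -21 + 3*sqrt(5 + t))
F(j) = 2*j*(-21 + j + 3*sqrt(5 + j)) (F(j) = (j + (-21 + 3*sqrt(5 + j)))*(j + j) = (-21 + j + 3*sqrt(5 + j))*(2*j) = 2*j*(-21 + j + 3*sqrt(5 + j)))
(-17/(3 + F(0)))*(-3*(-4) - 4) = (-17/(3 + 2*0*(-21 + 0 + 3*sqrt(5 + 0))))*(-3*(-4) - 4) = (-17/(3 + 2*0*(-21 + 0 + 3*sqrt(5))))*(12 - 4) = -17/(3 + 2*0*(-21 + 3*sqrt(5)))*8 = -17/(3 + 0)*8 = -17/3*8 = -136/3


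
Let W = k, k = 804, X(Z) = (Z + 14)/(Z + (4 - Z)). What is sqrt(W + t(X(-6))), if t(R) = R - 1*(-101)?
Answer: sqrt(907) ≈ 30.116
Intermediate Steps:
X(Z) = 7/2 + Z/4 (X(Z) = (14 + Z)/4 = (14 + Z)*(1/4) = 7/2 + Z/4)
W = 804
t(R) = 101 + R (t(R) = R + 101 = 101 + R)
sqrt(W + t(X(-6))) = sqrt(804 + (101 + (7/2 + (1/4)*(-6)))) = sqrt(804 + (101 + (7/2 - 3/2))) = sqrt(804 + (101 + 2)) = sqrt(804 + 103) = sqrt(907)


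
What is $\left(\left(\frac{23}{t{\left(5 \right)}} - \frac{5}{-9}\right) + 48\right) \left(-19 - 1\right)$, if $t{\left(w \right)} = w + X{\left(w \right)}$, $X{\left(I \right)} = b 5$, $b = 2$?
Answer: $- \frac{9016}{9} \approx -1001.8$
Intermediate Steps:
$X{\left(I \right)} = 10$ ($X{\left(I \right)} = 2 \cdot 5 = 10$)
$t{\left(w \right)} = 10 + w$ ($t{\left(w \right)} = w + 10 = 10 + w$)
$\left(\left(\frac{23}{t{\left(5 \right)}} - \frac{5}{-9}\right) + 48\right) \left(-19 - 1\right) = \left(\left(\frac{23}{10 + 5} - \frac{5}{-9}\right) + 48\right) \left(-19 - 1\right) = \left(\left(\frac{23}{15} - - \frac{5}{9}\right) + 48\right) \left(-20\right) = \left(\left(23 \cdot \frac{1}{15} + \frac{5}{9}\right) + 48\right) \left(-20\right) = \left(\left(\frac{23}{15} + \frac{5}{9}\right) + 48\right) \left(-20\right) = \left(\frac{94}{45} + 48\right) \left(-20\right) = \frac{2254}{45} \left(-20\right) = - \frac{9016}{9}$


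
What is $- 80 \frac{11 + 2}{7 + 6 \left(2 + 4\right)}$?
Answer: $- \frac{1040}{43} \approx -24.186$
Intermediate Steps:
$- 80 \frac{11 + 2}{7 + 6 \left(2 + 4\right)} = - 80 \frac{13}{7 + 6 \cdot 6} = - 80 \frac{13}{7 + 36} = - 80 \cdot \frac{13}{43} = - 80 \cdot 13 \cdot \frac{1}{43} = \left(-80\right) \frac{13}{43} = - \frac{1040}{43}$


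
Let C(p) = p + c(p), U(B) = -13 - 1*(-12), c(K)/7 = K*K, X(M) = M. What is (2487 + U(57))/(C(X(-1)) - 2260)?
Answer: -1243/1127 ≈ -1.1029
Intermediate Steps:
c(K) = 7*K² (c(K) = 7*(K*K) = 7*K²)
U(B) = -1 (U(B) = -13 + 12 = -1)
C(p) = p + 7*p²
(2487 + U(57))/(C(X(-1)) - 2260) = (2487 - 1)/(-(1 + 7*(-1)) - 2260) = 2486/(-(1 - 7) - 2260) = 2486/(-1*(-6) - 2260) = 2486/(6 - 2260) = 2486/(-2254) = 2486*(-1/2254) = -1243/1127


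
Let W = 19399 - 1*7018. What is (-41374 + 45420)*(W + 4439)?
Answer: 68053720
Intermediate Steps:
W = 12381 (W = 19399 - 7018 = 12381)
(-41374 + 45420)*(W + 4439) = (-41374 + 45420)*(12381 + 4439) = 4046*16820 = 68053720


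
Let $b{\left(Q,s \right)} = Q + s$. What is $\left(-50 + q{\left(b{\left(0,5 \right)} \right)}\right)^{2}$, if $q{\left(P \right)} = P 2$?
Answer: $1600$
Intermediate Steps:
$q{\left(P \right)} = 2 P$
$\left(-50 + q{\left(b{\left(0,5 \right)} \right)}\right)^{2} = \left(-50 + 2 \left(0 + 5\right)\right)^{2} = \left(-50 + 2 \cdot 5\right)^{2} = \left(-50 + 10\right)^{2} = \left(-40\right)^{2} = 1600$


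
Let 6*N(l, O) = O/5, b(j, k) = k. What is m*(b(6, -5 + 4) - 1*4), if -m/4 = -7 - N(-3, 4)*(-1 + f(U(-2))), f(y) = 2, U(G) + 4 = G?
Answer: -428/3 ≈ -142.67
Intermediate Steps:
U(G) = -4 + G
N(l, O) = O/30 (N(l, O) = (O/5)/6 = O/30)
m = 428/15 (m = -4*(-7 - (1/30)*4*(-1 + 2)) = -4*(-7 - 2/15) = -4*(-107/15) = 428/15 ≈ 28.533)
m*(b(6, -5 + 4) - 1*4) = 428*((-5 + 4) - 1*4)/15 = 428*(-1 - 4)/15 = (428/15)*(-5) = -428/3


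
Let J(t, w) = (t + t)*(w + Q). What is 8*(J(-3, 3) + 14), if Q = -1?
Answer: 16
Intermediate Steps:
J(t, w) = 2*t*(-1 + w) (J(t, w) = (t + t)*(w - 1) = (2*t)*(-1 + w) = 2*t*(-1 + w))
8*(J(-3, 3) + 14) = 8*(2*(-3)*(-1 + 3) + 14) = 8*(2*(-3)*2 + 14) = 8*(-12 + 14) = 8*2 = 16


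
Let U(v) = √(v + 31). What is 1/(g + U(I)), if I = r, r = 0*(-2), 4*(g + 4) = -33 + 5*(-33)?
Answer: -214/11325 - 4*√31/11325 ≈ -0.020863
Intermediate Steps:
g = -107/2 (g = -4 + (-33 + 5*(-33))/4 = -4 + (-33 - 165)/4 = -4 + (¼)*(-198) = -4 - 99/2 = -107/2 ≈ -53.500)
r = 0
I = 0
U(v) = √(31 + v)
1/(g + U(I)) = 1/(-107/2 + √(31 + 0)) = 1/(-107/2 + √31)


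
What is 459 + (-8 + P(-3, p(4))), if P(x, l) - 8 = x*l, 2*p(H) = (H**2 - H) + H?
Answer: 435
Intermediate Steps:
p(H) = H**2/2 (p(H) = ((H**2 - H) + H)/2 = H**2/2)
P(x, l) = 8 + l*x (P(x, l) = 8 + x*l = 8 + l*x)
459 + (-8 + P(-3, p(4))) = 459 + (-8 + (8 + ((1/2)*4**2)*(-3))) = 459 + (-8 + (8 + ((1/2)*16)*(-3))) = 459 + (-8 + (8 + 8*(-3))) = 459 + (-8 + (8 - 24)) = 459 + (-8 - 16) = 459 - 24 = 435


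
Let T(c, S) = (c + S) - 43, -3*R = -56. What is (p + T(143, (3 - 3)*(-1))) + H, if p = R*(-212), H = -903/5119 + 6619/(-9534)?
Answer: -188297893967/48804546 ≈ -3858.2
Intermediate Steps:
R = 56/3 (R = -⅓*(-56) = 56/3 ≈ 18.667)
T(c, S) = -43 + S + c (T(c, S) = (S + c) - 43 = -43 + S + c)
H = -42491863/48804546 (H = -903*1/5119 + 6619*(-1/9534) = -903/5119 - 6619/9534 = -42491863/48804546 ≈ -0.87065)
p = -11872/3 (p = (56/3)*(-212) = -11872/3 ≈ -3957.3)
(p + T(143, (3 - 3)*(-1))) + H = (-11872/3 + (-43 + (3 - 3)*(-1) + 143)) - 42491863/48804546 = (-11872/3 + (-43 + 0*(-1) + 143)) - 42491863/48804546 = (-11872/3 + (-43 + 0 + 143)) - 42491863/48804546 = (-11872/3 + 100) - 42491863/48804546 = -11572/3 - 42491863/48804546 = -188297893967/48804546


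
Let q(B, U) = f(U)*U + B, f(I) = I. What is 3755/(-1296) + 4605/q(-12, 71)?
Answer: -12915815/6517584 ≈ -1.9817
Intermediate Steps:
q(B, U) = B + U² (q(B, U) = U*U + B = U² + B = B + U²)
3755/(-1296) + 4605/q(-12, 71) = 3755/(-1296) + 4605/(-12 + 71²) = 3755*(-1/1296) + 4605/(-12 + 5041) = -3755/1296 + 4605/5029 = -12915815/6517584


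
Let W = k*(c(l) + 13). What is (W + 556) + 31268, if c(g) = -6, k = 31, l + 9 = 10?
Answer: 32041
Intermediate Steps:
l = 1 (l = -9 + 10 = 1)
W = 217 (W = 31*(-6 + 13) = 31*7 = 217)
(W + 556) + 31268 = (217 + 556) + 31268 = 773 + 31268 = 32041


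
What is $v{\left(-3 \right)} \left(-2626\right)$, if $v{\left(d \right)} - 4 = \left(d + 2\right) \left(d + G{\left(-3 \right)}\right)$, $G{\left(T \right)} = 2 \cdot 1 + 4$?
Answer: $-2626$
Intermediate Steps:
$G{\left(T \right)} = 6$ ($G{\left(T \right)} = 2 + 4 = 6$)
$v{\left(d \right)} = 4 + \left(2 + d\right) \left(6 + d\right)$ ($v{\left(d \right)} = 4 + \left(d + 2\right) \left(d + 6\right) = 4 + \left(2 + d\right) \left(6 + d\right)$)
$v{\left(-3 \right)} \left(-2626\right) = \left(16 + \left(-3\right)^{2} + 8 \left(-3\right)\right) \left(-2626\right) = \left(16 + 9 - 24\right) \left(-2626\right) = 1 \left(-2626\right) = -2626$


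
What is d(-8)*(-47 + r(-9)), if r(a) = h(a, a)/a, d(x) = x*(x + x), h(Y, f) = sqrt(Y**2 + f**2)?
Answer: -6016 - 128*sqrt(2) ≈ -6197.0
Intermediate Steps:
d(x) = 2*x**2 (d(x) = x*(2*x) = 2*x**2)
r(a) = sqrt(2)*sqrt(a**2)/a (r(a) = sqrt(a**2 + a**2)/a = sqrt(2*a**2)/a = (sqrt(2)*sqrt(a**2))/a = sqrt(2)*sqrt(a**2)/a)
d(-8)*(-47 + r(-9)) = (2*(-8)**2)*(-47 + sqrt(2)*sqrt((-9)**2)/(-9)) = (2*64)*(-47 + sqrt(2)*(-1/9)*sqrt(81)) = 128*(-47 + sqrt(2)*(-1/9)*9) = 128*(-47 - sqrt(2)) = -6016 - 128*sqrt(2)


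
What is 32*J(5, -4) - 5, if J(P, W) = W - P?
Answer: -293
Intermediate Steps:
32*J(5, -4) - 5 = 32*(-4 - 1*5) - 5 = 32*(-4 - 5) - 5 = 32*(-9) - 5 = -288 - 5 = -293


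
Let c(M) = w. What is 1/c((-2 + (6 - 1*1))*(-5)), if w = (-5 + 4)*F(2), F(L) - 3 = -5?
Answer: ½ ≈ 0.50000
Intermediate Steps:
F(L) = -2 (F(L) = 3 - 5 = -2)
w = 2 (w = (-5 + 4)*(-2) = -1*(-2) = 2)
c(M) = 2
1/c((-2 + (6 - 1*1))*(-5)) = 1/2 = ½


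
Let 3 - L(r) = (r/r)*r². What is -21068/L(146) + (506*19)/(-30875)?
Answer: 23451122/34633625 ≈ 0.67712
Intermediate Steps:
L(r) = 3 - r² (L(r) = 3 - r/r*r² = 3 - r²)
-21068/L(146) + (506*19)/(-30875) = -21068/(3 - 1*146²) + (506*19)/(-30875) = -21068/(3 - 1*21316) + 9614*(-1/30875) = -21068/(3 - 21316) - 506/1625 = -21068/(-21313) - 506/1625 = -21068*(-1/21313) - 506/1625 = 21068/21313 - 506/1625 = 23451122/34633625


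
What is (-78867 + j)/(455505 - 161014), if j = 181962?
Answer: 103095/294491 ≈ 0.35008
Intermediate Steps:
(-78867 + j)/(455505 - 161014) = (-78867 + 181962)/(455505 - 161014) = 103095/294491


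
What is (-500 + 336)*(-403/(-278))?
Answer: -33046/139 ≈ -237.74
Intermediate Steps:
(-500 + 336)*(-403/(-278)) = -(-66092)*(-1)/278 = -164*403/278 = -33046/139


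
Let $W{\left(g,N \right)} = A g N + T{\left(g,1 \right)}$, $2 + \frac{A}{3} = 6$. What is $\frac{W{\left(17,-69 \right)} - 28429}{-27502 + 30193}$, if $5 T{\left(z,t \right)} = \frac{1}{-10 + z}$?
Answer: $- \frac{1487674}{94185} \approx -15.795$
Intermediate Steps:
$A = 12$ ($A = -6 + 3 \cdot 6 = -6 + 18 = 12$)
$T{\left(z,t \right)} = \frac{1}{5 \left(-10 + z\right)}$
$W{\left(g,N \right)} = \frac{1}{5 \left(-10 + g\right)} + 12 N g$ ($W{\left(g,N \right)} = 12 g N + \frac{1}{5 \left(-10 + g\right)} = 12 N g + \frac{1}{5 \left(-10 + g\right)} = \frac{1}{5 \left(-10 + g\right)} + 12 N g$)
$\frac{W{\left(17,-69 \right)} - 28429}{-27502 + 30193} = \frac{\frac{1 + 60 \left(-69\right) 17 \left(-10 + 17\right)}{5 \left(-10 + 17\right)} - 28429}{-27502 + 30193} = \frac{\frac{1 + 60 \left(-69\right) 17 \cdot 7}{5 \cdot 7} - 28429}{2691} = \left(\frac{1}{5} \cdot \frac{1}{7} \left(1 - 492660\right) - 28429\right) \frac{1}{2691} = \left(\frac{1}{5} \cdot \frac{1}{7} \left(-492659\right) - 28429\right) \frac{1}{2691} = \left(- \frac{492659}{35} - 28429\right) \frac{1}{2691} = \left(- \frac{1487674}{35}\right) \frac{1}{2691} = - \frac{1487674}{94185}$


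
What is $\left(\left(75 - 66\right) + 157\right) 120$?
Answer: $19920$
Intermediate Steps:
$\left(\left(75 - 66\right) + 157\right) 120 = \left(9 + 157\right) 120 = 166 \cdot 120 = 19920$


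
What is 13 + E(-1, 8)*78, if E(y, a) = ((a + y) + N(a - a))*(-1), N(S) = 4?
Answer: -845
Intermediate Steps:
E(y, a) = -4 - a - y (E(y, a) = ((a + y) + 4)*(-1) = (4 + a + y)*(-1) = -4 - a - y)
13 + E(-1, 8)*78 = 13 + (-4 - 1*8 - 1*(-1))*78 = 13 + (-4 - 8 + 1)*78 = 13 - 11*78 = 13 - 858 = -845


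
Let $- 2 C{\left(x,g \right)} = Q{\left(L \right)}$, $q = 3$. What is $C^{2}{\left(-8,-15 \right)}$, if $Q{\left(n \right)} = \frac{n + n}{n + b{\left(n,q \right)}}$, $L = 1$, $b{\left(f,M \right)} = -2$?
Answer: $1$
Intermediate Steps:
$Q{\left(n \right)} = \frac{2 n}{-2 + n}$ ($Q{\left(n \right)} = \frac{n + n}{n - 2} = \frac{2 n}{-2 + n}$)
$C{\left(x,g \right)} = 1$ ($C{\left(x,g \right)} = - \frac{2 \cdot 1 \frac{1}{-2 + 1}}{2} = - \frac{2 \cdot 1 \frac{1}{-1}}{2} = - \frac{2 \cdot 1 \left(-1\right)}{2} = \left(- \frac{1}{2}\right) \left(-2\right) = 1$)
$C^{2}{\left(-8,-15 \right)} = 1^{2} = 1$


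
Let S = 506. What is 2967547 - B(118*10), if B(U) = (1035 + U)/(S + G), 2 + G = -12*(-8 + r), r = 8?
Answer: 1495641473/504 ≈ 2.9675e+6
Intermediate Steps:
G = -2 (G = -2 - 12*(-8 + 8) = -2 - 12*0 = -2 + 0 = -2)
B(U) = 115/56 + U/504 (B(U) = (1035 + U)/(506 - 2) = (1035 + U)/504 = (1035 + U)*(1/504) = 115/56 + U/504)
2967547 - B(118*10) = 2967547 - (115/56 + (118*10)/504) = 2967547 - (115/56 + (1/504)*1180) = 2967547 - (115/56 + 295/126) = 2967547 - 1*2215/504 = 2967547 - 2215/504 = 1495641473/504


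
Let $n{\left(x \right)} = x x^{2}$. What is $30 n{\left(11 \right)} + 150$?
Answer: $40080$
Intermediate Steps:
$n{\left(x \right)} = x^{3}$
$30 n{\left(11 \right)} + 150 = 30 \cdot 11^{3} + 150 = 30 \cdot 1331 + 150 = 39930 + 150 = 40080$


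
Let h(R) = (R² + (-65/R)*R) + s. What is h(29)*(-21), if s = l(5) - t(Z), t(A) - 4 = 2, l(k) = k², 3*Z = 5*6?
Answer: -16695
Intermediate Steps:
Z = 10 (Z = (5*6)/3 = (⅓)*30 = 10)
t(A) = 6 (t(A) = 4 + 2 = 6)
s = 19 (s = 5² - 1*6 = 25 - 6 = 19)
h(R) = -46 + R² (h(R) = (R² + (-65/R)*R) + 19 = (R² - 65) + 19 = (-65 + R²) + 19 = -46 + R²)
h(29)*(-21) = (-46 + 29²)*(-21) = (-46 + 841)*(-21) = 795*(-21) = -16695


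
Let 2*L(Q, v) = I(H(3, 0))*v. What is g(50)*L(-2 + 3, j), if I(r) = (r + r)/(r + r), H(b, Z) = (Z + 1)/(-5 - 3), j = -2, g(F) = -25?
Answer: 25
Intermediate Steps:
H(b, Z) = -1/8 - Z/8 (H(b, Z) = (1 + Z)/(-8) = (1 + Z)*(-1/8) = -1/8 - Z/8)
I(r) = 1 (I(r) = (2*r)/((2*r)) = (2*r)*(1/(2*r)) = 1)
L(Q, v) = v/2 (L(Q, v) = (1*v)/2 = v/2)
g(50)*L(-2 + 3, j) = -25*(-2)/2 = -25*(-1) = 25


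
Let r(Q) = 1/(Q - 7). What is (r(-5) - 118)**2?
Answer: 2007889/144 ≈ 13944.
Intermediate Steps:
r(Q) = 1/(-7 + Q)
(r(-5) - 118)**2 = (1/(-7 - 5) - 118)**2 = (1/(-12) - 118)**2 = (-1/12 - 118)**2 = (-1417/12)**2 = 2007889/144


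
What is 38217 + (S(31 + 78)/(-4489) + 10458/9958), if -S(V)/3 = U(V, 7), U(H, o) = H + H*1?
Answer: 854204615874/22350731 ≈ 38218.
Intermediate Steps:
U(H, o) = 2*H (U(H, o) = H + H = 2*H)
S(V) = -6*V
38217 + (S(31 + 78)/(-4489) + 10458/9958) = 38217 + (-6*(31 + 78)/(-4489) + 10458/9958) = 38217 + (-6*109*(-1/4489) + 10458*(1/9958)) = 38217 + (-654*(-1/4489) + 5229/4979) = 38217 + (654/4489 + 5229/4979) = 38217 + 26729247/22350731 = 854204615874/22350731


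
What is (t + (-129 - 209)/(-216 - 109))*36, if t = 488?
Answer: 440136/25 ≈ 17605.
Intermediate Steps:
(t + (-129 - 209)/(-216 - 109))*36 = (488 + (-129 - 209)/(-216 - 109))*36 = (488 - 338/(-325))*36 = (488 - 338*(-1/325))*36 = (488 + 26/25)*36 = (12226/25)*36 = 440136/25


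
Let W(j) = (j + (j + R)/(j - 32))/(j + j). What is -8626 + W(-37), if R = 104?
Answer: -22020868/2553 ≈ -8625.5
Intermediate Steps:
W(j) = (j + (104 + j)/(-32 + j))/(2*j) (W(j) = (j + (j + 104)/(j - 32))/(j + j) = (j + (104 + j)/(-32 + j))/((2*j)) = (j + (104 + j)/(-32 + j))*(1/(2*j)) = (j + (104 + j)/(-32 + j))/(2*j))
-8626 + W(-37) = -8626 + (1/2)*(104 + (-37)**2 - 31*(-37))/(-37*(-32 - 37)) = -8626 + (1/2)*(-1/37)*(104 + 1369 + 1147)/(-69) = -8626 + (1/2)*(-1/37)*(-1/69)*2620 = -8626 + 1310/2553 = -22020868/2553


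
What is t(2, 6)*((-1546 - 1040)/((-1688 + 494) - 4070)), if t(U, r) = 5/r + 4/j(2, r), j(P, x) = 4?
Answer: 4741/5264 ≈ 0.90065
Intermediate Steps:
t(U, r) = 1 + 5/r (t(U, r) = 5/r + 4/4 = 5/r + 4*(1/4) = 5/r + 1 = 1 + 5/r)
t(2, 6)*((-1546 - 1040)/((-1688 + 494) - 4070)) = ((5 + 6)/6)*((-1546 - 1040)/((-1688 + 494) - 4070)) = ((1/6)*11)*(-2586/(-1194 - 4070)) = 11*(-2586/(-5264))/6 = 11*(-2586*(-1/5264))/6 = (11/6)*(1293/2632) = 4741/5264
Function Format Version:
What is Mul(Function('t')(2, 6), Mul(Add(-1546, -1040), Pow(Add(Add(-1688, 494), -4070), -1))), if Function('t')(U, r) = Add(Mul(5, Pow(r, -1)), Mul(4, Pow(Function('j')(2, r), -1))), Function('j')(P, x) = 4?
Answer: Rational(4741, 5264) ≈ 0.90065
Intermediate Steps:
Function('t')(U, r) = Add(1, Mul(5, Pow(r, -1))) (Function('t')(U, r) = Add(Mul(5, Pow(r, -1)), Mul(4, Pow(4, -1))) = Add(Mul(5, Pow(r, -1)), Mul(4, Rational(1, 4))) = Add(Mul(5, Pow(r, -1)), 1) = Add(1, Mul(5, Pow(r, -1))))
Mul(Function('t')(2, 6), Mul(Add(-1546, -1040), Pow(Add(Add(-1688, 494), -4070), -1))) = Mul(Mul(Pow(6, -1), Add(5, 6)), Mul(Add(-1546, -1040), Pow(Add(Add(-1688, 494), -4070), -1))) = Mul(Mul(Rational(1, 6), 11), Mul(-2586, Pow(Add(-1194, -4070), -1))) = Mul(Rational(11, 6), Mul(-2586, Pow(-5264, -1))) = Mul(Rational(11, 6), Mul(-2586, Rational(-1, 5264))) = Mul(Rational(11, 6), Rational(1293, 2632)) = Rational(4741, 5264)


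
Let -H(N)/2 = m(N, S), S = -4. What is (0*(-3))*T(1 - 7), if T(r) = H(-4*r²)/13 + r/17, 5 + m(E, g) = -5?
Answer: 0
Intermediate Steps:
m(E, g) = -10 (m(E, g) = -5 - 5 = -10)
H(N) = 20 (H(N) = -2*(-10) = 20)
T(r) = 20/13 + r/17
(0*(-3))*T(1 - 7) = (0*(-3))*(20/13 + (1 - 7)/17) = 0*(20/13 + (1/17)*(-6)) = 0*(20/13 - 6/17) = 0*(262/221) = 0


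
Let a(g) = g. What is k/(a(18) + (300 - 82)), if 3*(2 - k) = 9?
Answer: -1/236 ≈ -0.0042373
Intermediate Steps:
k = -1 (k = 2 - ⅓*9 = 2 - 3 = -1)
k/(a(18) + (300 - 82)) = -1/(18 + (300 - 82)) = -1/(18 + 218) = -1/236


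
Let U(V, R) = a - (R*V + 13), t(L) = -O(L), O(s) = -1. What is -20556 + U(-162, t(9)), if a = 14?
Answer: -20393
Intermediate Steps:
t(L) = 1 (t(L) = -1*(-1) = 1)
U(V, R) = 1 - R*V (U(V, R) = 14 - (R*V + 13) = 14 - (13 + R*V) = 14 + (-13 - R*V) = 1 - R*V)
-20556 + U(-162, t(9)) = -20556 + (1 - 1*1*(-162)) = -20556 + (1 + 162) = -20556 + 163 = -20393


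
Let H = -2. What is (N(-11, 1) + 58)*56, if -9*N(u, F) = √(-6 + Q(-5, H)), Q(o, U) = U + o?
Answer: 3248 - 56*I*√13/9 ≈ 3248.0 - 22.435*I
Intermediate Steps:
N(u, F) = -I*√13/9 (N(u, F) = -√(-6 + (-2 - 5))/9 = -√(-6 - 7)/9 = -I*√13/9)
(N(-11, 1) + 58)*56 = (-I*√13/9 + 58)*56 = (58 - I*√13/9)*56 = 3248 - 56*I*√13/9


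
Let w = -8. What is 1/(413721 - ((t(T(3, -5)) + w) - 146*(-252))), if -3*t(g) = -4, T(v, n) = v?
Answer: 3/1130807 ≈ 2.6530e-6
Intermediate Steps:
t(g) = 4/3 (t(g) = -1/3*(-4) = 4/3)
1/(413721 - ((t(T(3, -5)) + w) - 146*(-252))) = 1/(413721 - ((4/3 - 8) - 146*(-252))) = 1/(413721 - (-20/3 + 36792)) = 1/(413721 - 1*110356/3) = 1/(413721 - 110356/3) = 1/(1130807/3) = 3/1130807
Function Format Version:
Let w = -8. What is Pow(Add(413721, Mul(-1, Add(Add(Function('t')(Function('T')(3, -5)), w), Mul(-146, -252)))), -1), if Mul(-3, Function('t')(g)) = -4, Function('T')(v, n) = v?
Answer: Rational(3, 1130807) ≈ 2.6530e-6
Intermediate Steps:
Function('t')(g) = Rational(4, 3) (Function('t')(g) = Mul(Rational(-1, 3), -4) = Rational(4, 3))
Pow(Add(413721, Mul(-1, Add(Add(Function('t')(Function('T')(3, -5)), w), Mul(-146, -252)))), -1) = Pow(Add(413721, Mul(-1, Add(Add(Rational(4, 3), -8), Mul(-146, -252)))), -1) = Pow(Add(413721, Mul(-1, Add(Rational(-20, 3), 36792))), -1) = Pow(Add(413721, Mul(-1, Rational(110356, 3))), -1) = Pow(Add(413721, Rational(-110356, 3)), -1) = Pow(Rational(1130807, 3), -1) = Rational(3, 1130807)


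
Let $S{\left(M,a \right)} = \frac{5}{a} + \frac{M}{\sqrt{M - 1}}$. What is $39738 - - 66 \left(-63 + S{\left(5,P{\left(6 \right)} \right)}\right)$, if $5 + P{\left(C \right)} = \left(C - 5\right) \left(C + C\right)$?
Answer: $\frac{250545}{7} \approx 35792.0$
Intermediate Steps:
$P{\left(C \right)} = -5 + 2 C \left(-5 + C\right)$ ($P{\left(C \right)} = -5 + \left(C - 5\right) \left(C + C\right) = -5 + \left(-5 + C\right) 2 C = -5 + 2 C \left(-5 + C\right)$)
$S{\left(M,a \right)} = \frac{5}{a} + \frac{M}{\sqrt{-1 + M}}$
$39738 - - 66 \left(-63 + S{\left(5,P{\left(6 \right)} \right)}\right) = 39738 - - 66 \left(-63 + \left(\frac{5}{-5 - 60 + 2 \cdot 6^{2}} + \frac{5}{\sqrt{-1 + 5}}\right)\right) = 39738 - - 66 \left(-63 + \left(\frac{5}{-5 - 60 + 2 \cdot 36} + \frac{5}{2}\right)\right) = 39738 - - 66 \left(-63 + \left(\frac{5}{-5 - 60 + 72} + 5 \cdot \frac{1}{2}\right)\right) = 39738 - - 66 \left(-63 + \left(\frac{5}{7} + \frac{5}{2}\right)\right) = 39738 - - 66 \left(-63 + \frac{45}{14}\right) = 39738 - \left(-66\right) \left(- \frac{837}{14}\right) = 39738 - \frac{27621}{7} = \frac{250545}{7}$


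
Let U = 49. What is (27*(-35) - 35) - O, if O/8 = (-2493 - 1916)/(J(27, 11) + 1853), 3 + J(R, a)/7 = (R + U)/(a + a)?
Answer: -9810824/10209 ≈ -961.00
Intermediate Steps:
J(R, a) = -21 + 7*(49 + R)/(2*a) (J(R, a) = -21 + 7*((R + 49)/(a + a)) = -21 + 7*((49 + R)/((2*a))) = -21 + 7*((49 + R)*(1/(2*a))) = -21 + 7*((49 + R)/(2*a)) = -21 + 7*(49 + R)/(2*a))
O = -193996/10209 (O = 8*((-2493 - 1916)/((7/2)*(49 + 27 - 6*11)/11 + 1853)) = 8*(-4409/((7/2)*(1/11)*(49 + 27 - 66) + 1853)) = 8*(-4409/((7/2)*(1/11)*10 + 1853)) = 8*(-4409/(35/11 + 1853)) = 8*(-4409/20418/11) = 8*(-4409*11/20418) = 8*(-48499/20418) = -193996/10209 ≈ -19.002)
(27*(-35) - 35) - O = (27*(-35) - 35) - 1*(-193996/10209) = (-945 - 35) + 193996/10209 = -980 + 193996/10209 = -9810824/10209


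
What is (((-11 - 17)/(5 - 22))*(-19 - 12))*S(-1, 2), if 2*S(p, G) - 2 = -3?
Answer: 434/17 ≈ 25.529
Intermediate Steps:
S(p, G) = -1/2 (S(p, G) = 1 + (1/2)*(-3) = 1 - 3/2 = -1/2)
(((-11 - 17)/(5 - 22))*(-19 - 12))*S(-1, 2) = (((-11 - 17)/(5 - 22))*(-19 - 12))*(-1/2) = (-28/(-17)*(-31))*(-1/2) = (-28*(-1/17)*(-31))*(-1/2) = ((28/17)*(-31))*(-1/2) = -868/17*(-1/2) = 434/17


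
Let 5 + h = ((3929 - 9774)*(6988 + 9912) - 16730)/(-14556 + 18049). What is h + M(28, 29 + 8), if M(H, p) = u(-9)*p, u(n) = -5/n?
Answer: -126955150/4491 ≈ -28269.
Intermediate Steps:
M(H, p) = 5*p/9 (M(H, p) = (-5/(-9))*p = (-5*(-⅑))*p = 5*p/9)
h = -14116385/499 (h = -5 + ((3929 - 9774)*(6988 + 9912) - 16730)/(-14556 + 18049) = -5 + (-5845*16900 - 16730)/3493 = -5 + (-98780500 - 16730)*(1/3493) = -5 - 98797230*1/3493 = -5 - 14113890/499 = -14116385/499 ≈ -28289.)
h + M(28, 29 + 8) = -14116385/499 + 5*(29 + 8)/9 = -14116385/499 + (5/9)*37 = -14116385/499 + 185/9 = -126955150/4491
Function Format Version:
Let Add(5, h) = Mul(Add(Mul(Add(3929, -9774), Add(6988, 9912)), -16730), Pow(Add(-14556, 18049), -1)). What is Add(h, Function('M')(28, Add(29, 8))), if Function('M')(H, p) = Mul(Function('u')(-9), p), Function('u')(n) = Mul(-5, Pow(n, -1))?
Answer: Rational(-126955150, 4491) ≈ -28269.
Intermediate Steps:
Function('M')(H, p) = Mul(Rational(5, 9), p) (Function('M')(H, p) = Mul(Mul(-5, Pow(-9, -1)), p) = Mul(Mul(-5, Rational(-1, 9)), p) = Mul(Rational(5, 9), p))
h = Rational(-14116385, 499) (h = Add(-5, Mul(Add(Mul(Add(3929, -9774), Add(6988, 9912)), -16730), Pow(Add(-14556, 18049), -1))) = Add(-5, Mul(Add(Mul(-5845, 16900), -16730), Pow(3493, -1))) = Add(-5, Mul(Add(-98780500, -16730), Rational(1, 3493))) = Add(-5, Mul(-98797230, Rational(1, 3493))) = Add(-5, Rational(-14113890, 499)) = Rational(-14116385, 499) ≈ -28289.)
Add(h, Function('M')(28, Add(29, 8))) = Add(Rational(-14116385, 499), Mul(Rational(5, 9), Add(29, 8))) = Add(Rational(-14116385, 499), Mul(Rational(5, 9), 37)) = Add(Rational(-14116385, 499), Rational(185, 9)) = Rational(-126955150, 4491)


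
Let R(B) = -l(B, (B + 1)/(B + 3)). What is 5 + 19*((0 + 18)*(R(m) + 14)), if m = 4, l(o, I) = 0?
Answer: 4793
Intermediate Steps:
R(B) = 0 (R(B) = -1*0 = 0)
5 + 19*((0 + 18)*(R(m) + 14)) = 5 + 19*((0 + 18)*(0 + 14)) = 5 + 19*(18*14) = 5 + 19*252 = 5 + 4788 = 4793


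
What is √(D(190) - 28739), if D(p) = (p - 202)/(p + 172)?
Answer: I*√941519465/181 ≈ 169.53*I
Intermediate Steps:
D(p) = (-202 + p)/(172 + p)
√(D(190) - 28739) = √((-202 + 190)/(172 + 190) - 28739) = √(-12/362 - 28739) = √((1/362)*(-12) - 28739) = √(-6/181 - 28739) = √(-5201765/181) = I*√941519465/181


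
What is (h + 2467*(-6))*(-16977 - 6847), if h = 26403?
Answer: -276382224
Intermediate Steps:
(h + 2467*(-6))*(-16977 - 6847) = (26403 + 2467*(-6))*(-16977 - 6847) = (26403 - 14802)*(-23824) = 11601*(-23824) = -276382224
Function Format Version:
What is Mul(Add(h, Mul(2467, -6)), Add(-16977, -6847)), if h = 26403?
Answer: -276382224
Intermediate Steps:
Mul(Add(h, Mul(2467, -6)), Add(-16977, -6847)) = Mul(Add(26403, Mul(2467, -6)), Add(-16977, -6847)) = Mul(Add(26403, -14802), -23824) = Mul(11601, -23824) = -276382224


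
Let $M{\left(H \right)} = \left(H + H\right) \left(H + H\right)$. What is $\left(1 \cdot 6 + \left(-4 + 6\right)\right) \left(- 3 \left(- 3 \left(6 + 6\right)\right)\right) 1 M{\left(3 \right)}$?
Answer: $31104$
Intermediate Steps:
$M{\left(H \right)} = 4 H^{2}$ ($M{\left(H \right)} = 2 H 2 H = 4 H^{2}$)
$\left(1 \cdot 6 + \left(-4 + 6\right)\right) \left(- 3 \left(- 3 \left(6 + 6\right)\right)\right) 1 M{\left(3 \right)} = \left(1 \cdot 6 + \left(-4 + 6\right)\right) \left(- 3 \left(- 3 \left(6 + 6\right)\right)\right) 1 \cdot 4 \cdot 3^{2} = \left(6 + 2\right) \left(- 3 \left(\left(-3\right) 12\right)\right) 1 \cdot 4 \cdot 9 = 8 \left(\left(-3\right) \left(-36\right)\right) 1 \cdot 36 = 8 \cdot 108 \cdot 1 \cdot 36 = 864 \cdot 1 \cdot 36 = 864 \cdot 36 = 31104$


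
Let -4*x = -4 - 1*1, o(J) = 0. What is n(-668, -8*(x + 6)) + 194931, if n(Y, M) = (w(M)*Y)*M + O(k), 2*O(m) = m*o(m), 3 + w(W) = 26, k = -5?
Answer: 1086043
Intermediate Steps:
w(W) = 23 (w(W) = -3 + 26 = 23)
x = 5/4 (x = -(-4 - 1*1)/4 = -(-4 - 1)/4 = -¼*(-5) = 5/4 ≈ 1.2500)
O(m) = 0 (O(m) = (m*0)/2 = (½)*0 = 0)
n(Y, M) = 23*M*Y (n(Y, M) = (23*Y)*M + 0 = 23*M*Y + 0 = 23*M*Y)
n(-668, -8*(x + 6)) + 194931 = 23*(-8*(5/4 + 6))*(-668) + 194931 = 23*(-8*29/4)*(-668) + 194931 = 23*(-58)*(-668) + 194931 = 891112 + 194931 = 1086043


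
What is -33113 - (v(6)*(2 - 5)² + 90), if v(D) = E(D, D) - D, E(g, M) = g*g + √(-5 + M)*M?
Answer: -33527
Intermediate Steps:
E(g, M) = g² + M*√(-5 + M)
v(D) = D² - D + D*√(-5 + D) (v(D) = (D² + D*√(-5 + D)) - D = D² - D + D*√(-5 + D))
-33113 - (v(6)*(2 - 5)² + 90) = -33113 - ((6*(-1 + 6 + √(-5 + 6)))*(2 - 5)² + 90) = -33113 - ((6*(-1 + 6 + √1))*(-3)² + 90) = -33113 - ((6*(-1 + 6 + 1))*9 + 90) = -33113 - ((6*6)*9 + 90) = -33113 - (36*9 + 90) = -33113 - (324 + 90) = -33113 - 1*414 = -33113 - 414 = -33527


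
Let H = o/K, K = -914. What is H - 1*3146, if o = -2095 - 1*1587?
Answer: -1435881/457 ≈ -3142.0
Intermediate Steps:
o = -3682 (o = -2095 - 1587 = -3682)
H = 1841/457 (H = -3682/(-914) = -3682*(-1/914) = 1841/457 ≈ 4.0284)
H - 1*3146 = 1841/457 - 1*3146 = 1841/457 - 3146 = -1435881/457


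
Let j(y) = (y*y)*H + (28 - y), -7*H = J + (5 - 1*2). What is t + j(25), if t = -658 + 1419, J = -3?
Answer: 764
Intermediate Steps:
t = 761
H = 0 (H = -(-3 + (5 - 1*2))/7 = -(-3 + (5 - 2))/7 = -(-3 + 3)/7 = -1/7*0 = 0)
j(y) = 28 - y (j(y) = (y*y)*0 + (28 - y) = y**2*0 + (28 - y) = 0 + (28 - y) = 28 - y)
t + j(25) = 761 + (28 - 1*25) = 761 + (28 - 25) = 761 + 3 = 764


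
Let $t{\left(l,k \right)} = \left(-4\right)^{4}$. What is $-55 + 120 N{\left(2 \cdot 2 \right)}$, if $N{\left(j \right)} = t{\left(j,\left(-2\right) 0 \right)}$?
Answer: $30665$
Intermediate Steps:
$t{\left(l,k \right)} = 256$
$N{\left(j \right)} = 256$
$-55 + 120 N{\left(2 \cdot 2 \right)} = -55 + 120 \cdot 256 = -55 + 30720 = 30665$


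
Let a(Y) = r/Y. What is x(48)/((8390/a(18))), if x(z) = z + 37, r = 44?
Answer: 187/7551 ≈ 0.024765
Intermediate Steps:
a(Y) = 44/Y
x(z) = 37 + z
x(48)/((8390/a(18))) = (37 + 48)/((8390/((44/18)))) = 85/((8390/((44*(1/18))))) = 85/((8390/(22/9))) = 85/((8390*(9/22))) = 85/(37755/11) = 85*(11/37755) = 187/7551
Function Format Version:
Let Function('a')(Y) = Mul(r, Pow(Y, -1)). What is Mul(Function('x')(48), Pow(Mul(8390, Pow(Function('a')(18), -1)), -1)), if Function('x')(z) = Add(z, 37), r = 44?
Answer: Rational(187, 7551) ≈ 0.024765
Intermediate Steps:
Function('a')(Y) = Mul(44, Pow(Y, -1))
Function('x')(z) = Add(37, z)
Mul(Function('x')(48), Pow(Mul(8390, Pow(Function('a')(18), -1)), -1)) = Mul(Add(37, 48), Pow(Mul(8390, Pow(Mul(44, Pow(18, -1)), -1)), -1)) = Mul(85, Pow(Mul(8390, Pow(Mul(44, Rational(1, 18)), -1)), -1)) = Mul(85, Pow(Mul(8390, Pow(Rational(22, 9), -1)), -1)) = Mul(85, Pow(Mul(8390, Rational(9, 22)), -1)) = Mul(85, Pow(Rational(37755, 11), -1)) = Mul(85, Rational(11, 37755)) = Rational(187, 7551)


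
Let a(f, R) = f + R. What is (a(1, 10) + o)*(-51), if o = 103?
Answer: -5814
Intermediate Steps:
a(f, R) = R + f
(a(1, 10) + o)*(-51) = ((10 + 1) + 103)*(-51) = (11 + 103)*(-51) = 114*(-51) = -5814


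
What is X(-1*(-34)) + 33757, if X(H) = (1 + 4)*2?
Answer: 33767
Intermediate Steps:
X(H) = 10 (X(H) = 5*2 = 10)
X(-1*(-34)) + 33757 = 10 + 33757 = 33767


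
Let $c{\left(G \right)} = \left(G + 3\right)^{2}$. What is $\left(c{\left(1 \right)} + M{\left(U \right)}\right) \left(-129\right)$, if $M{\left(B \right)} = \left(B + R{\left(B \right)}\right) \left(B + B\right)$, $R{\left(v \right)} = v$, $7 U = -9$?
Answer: $- \frac{142932}{49} \approx -2917.0$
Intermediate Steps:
$U = - \frac{9}{7}$ ($U = \frac{1}{7} \left(-9\right) = - \frac{9}{7} \approx -1.2857$)
$M{\left(B \right)} = 4 B^{2}$ ($M{\left(B \right)} = \left(B + B\right) \left(B + B\right) = 2 B 2 B = 4 B^{2}$)
$c{\left(G \right)} = \left(3 + G\right)^{2}$
$\left(c{\left(1 \right)} + M{\left(U \right)}\right) \left(-129\right) = \left(\left(3 + 1\right)^{2} + 4 \left(- \frac{9}{7}\right)^{2}\right) \left(-129\right) = \left(4^{2} + 4 \cdot \frac{81}{49}\right) \left(-129\right) = \left(16 + \frac{324}{49}\right) \left(-129\right) = \frac{1108}{49} \left(-129\right) = - \frac{142932}{49}$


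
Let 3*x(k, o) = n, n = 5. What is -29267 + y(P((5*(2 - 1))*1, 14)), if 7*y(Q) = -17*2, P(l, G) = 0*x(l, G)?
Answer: -204903/7 ≈ -29272.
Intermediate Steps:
x(k, o) = 5/3 (x(k, o) = (⅓)*5 = 5/3)
P(l, G) = 0 (P(l, G) = 0*(5/3) = 0)
y(Q) = -34/7 (y(Q) = (-17*2)/7 = (⅐)*(-34) = -34/7)
-29267 + y(P((5*(2 - 1))*1, 14)) = -29267 - 34/7 = -204903/7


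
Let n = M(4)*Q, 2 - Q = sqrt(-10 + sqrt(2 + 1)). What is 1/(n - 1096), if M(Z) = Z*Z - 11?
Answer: I/(-1086*I + 5*sqrt(10 - sqrt(3))) ≈ -0.00092065 + 1.2188e-5*I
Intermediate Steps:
M(Z) = -11 + Z**2 (M(Z) = Z**2 - 11 = -11 + Z**2)
Q = 2 - sqrt(-10 + sqrt(3)) (Q = 2 - sqrt(-10 + sqrt(2 + 1)) = 2 - sqrt(-10 + sqrt(3)) ≈ 2.0 - 2.8754*I)
n = 10 - 5*sqrt(-10 + sqrt(3)) (n = (-11 + 4**2)*(2 - sqrt(-10 + sqrt(3))) = (-11 + 16)*(2 - sqrt(-10 + sqrt(3))) = 5*(2 - sqrt(-10 + sqrt(3))) = 10 - 5*sqrt(-10 + sqrt(3)) ≈ 10.0 - 14.377*I)
1/(n - 1096) = 1/((10 - 5*sqrt(-10 + sqrt(3))) - 1096) = 1/(-1086 - 5*sqrt(-10 + sqrt(3)))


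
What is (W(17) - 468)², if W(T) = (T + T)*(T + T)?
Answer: 473344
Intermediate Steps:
W(T) = 4*T² (W(T) = (2*T)*(2*T) = 4*T²)
(W(17) - 468)² = (4*17² - 468)² = (4*289 - 468)² = (1156 - 468)² = 688² = 473344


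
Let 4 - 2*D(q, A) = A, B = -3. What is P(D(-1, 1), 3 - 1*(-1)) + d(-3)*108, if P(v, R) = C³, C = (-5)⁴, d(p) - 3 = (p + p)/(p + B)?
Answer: 244141057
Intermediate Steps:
D(q, A) = 2 - A/2
d(p) = 3 + 2*p/(-3 + p) (d(p) = 3 + (p + p)/(p - 3) = 3 + (2*p)/(-3 + p) = 3 + 2*p/(-3 + p))
C = 625
P(v, R) = 244140625 (P(v, R) = 625³ = 244140625)
P(D(-1, 1), 3 - 1*(-1)) + d(-3)*108 = 244140625 + ((-9 + 5*(-3))/(-3 - 3))*108 = 244140625 + ((-9 - 15)/(-6))*108 = 244140625 - ⅙*(-24)*108 = 244140625 + 4*108 = 244140625 + 432 = 244141057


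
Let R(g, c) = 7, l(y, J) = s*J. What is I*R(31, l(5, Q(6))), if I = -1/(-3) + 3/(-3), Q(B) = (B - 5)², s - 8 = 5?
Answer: -14/3 ≈ -4.6667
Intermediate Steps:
s = 13 (s = 8 + 5 = 13)
Q(B) = (-5 + B)²
l(y, J) = 13*J
I = -⅔ (I = -1*(-⅓) + 3*(-⅓) = ⅓ - 1 = -⅔ ≈ -0.66667)
I*R(31, l(5, Q(6))) = -⅔*7 = -14/3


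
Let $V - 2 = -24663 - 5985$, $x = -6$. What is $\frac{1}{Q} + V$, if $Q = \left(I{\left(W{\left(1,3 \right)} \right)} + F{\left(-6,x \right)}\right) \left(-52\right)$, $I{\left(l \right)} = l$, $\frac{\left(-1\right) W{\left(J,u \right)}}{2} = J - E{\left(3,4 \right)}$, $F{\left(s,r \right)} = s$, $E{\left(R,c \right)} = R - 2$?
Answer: $- \frac{9561551}{312} \approx -30646.0$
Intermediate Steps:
$E{\left(R,c \right)} = -2 + R$
$W{\left(J,u \right)} = 2 - 2 J$ ($W{\left(J,u \right)} = - 2 \left(J - \left(-2 + 3\right)\right) = - 2 \left(J - 1\right) = - 2 \left(-1 + J\right) = 2 - 2 J$)
$Q = 312$ ($Q = \left(\left(2 - 2\right) - 6\right) \left(-52\right) = \left(0 - 6\right) \left(-52\right) = \left(-6\right) \left(-52\right) = 312$)
$V = -30646$ ($V = 2 - 30648 = -30646$)
$\frac{1}{Q} + V = \frac{1}{312} - 30646 = - \frac{9561551}{312}$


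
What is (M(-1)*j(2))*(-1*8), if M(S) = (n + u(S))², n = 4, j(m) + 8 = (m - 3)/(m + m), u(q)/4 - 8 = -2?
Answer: 51744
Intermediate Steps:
u(q) = 24 (u(q) = 32 + 4*(-2) = 32 - 8 = 24)
j(m) = -8 + (-3 + m)/(2*m) (j(m) = -8 + (m - 3)/(m + m) = -8 + (-3 + m)/((2*m)) = -8 + (-3 + m)*(1/(2*m)) = -8 + (-3 + m)/(2*m))
M(S) = 784 (M(S) = (4 + 24)² = 28² = 784)
(M(-1)*j(2))*(-1*8) = (784*((3/2)*(-1 - 5*2)/2))*(-1*8) = (784*((3/2)*(½)*(-1 - 10)))*(-8) = (784*((3/2)*(½)*(-11)))*(-8) = (784*(-33/4))*(-8) = -6468*(-8) = 51744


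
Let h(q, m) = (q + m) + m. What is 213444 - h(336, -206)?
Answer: 213520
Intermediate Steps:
h(q, m) = q + 2*m (h(q, m) = (m + q) + m = q + 2*m)
213444 - h(336, -206) = 213444 - (336 + 2*(-206)) = 213444 - (336 - 412) = 213444 - 1*(-76) = 213444 + 76 = 213520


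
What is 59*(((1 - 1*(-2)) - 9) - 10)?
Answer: -944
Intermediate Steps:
59*(((1 - 1*(-2)) - 9) - 10) = 59*(((1 + 2) - 9) - 10) = 59*((3 - 9) - 10) = 59*(-6 - 10) = 59*(-16) = -944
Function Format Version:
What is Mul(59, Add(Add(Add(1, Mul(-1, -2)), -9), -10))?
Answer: -944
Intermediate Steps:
Mul(59, Add(Add(Add(1, Mul(-1, -2)), -9), -10)) = Mul(59, Add(Add(Add(1, 2), -9), -10)) = Mul(59, Add(Add(3, -9), -10)) = Mul(59, Add(-6, -10)) = Mul(59, -16) = -944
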